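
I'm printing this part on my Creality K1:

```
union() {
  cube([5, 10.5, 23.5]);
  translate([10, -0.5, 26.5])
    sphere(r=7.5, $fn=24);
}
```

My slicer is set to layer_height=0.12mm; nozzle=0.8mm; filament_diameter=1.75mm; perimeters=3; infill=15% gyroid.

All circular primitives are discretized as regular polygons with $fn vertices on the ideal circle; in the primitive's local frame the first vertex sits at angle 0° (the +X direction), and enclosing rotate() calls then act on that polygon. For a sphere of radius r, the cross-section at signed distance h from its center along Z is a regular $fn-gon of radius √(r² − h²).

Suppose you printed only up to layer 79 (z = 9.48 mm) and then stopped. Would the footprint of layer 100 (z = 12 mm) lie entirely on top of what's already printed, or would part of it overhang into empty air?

Compare the two slices. At z = 9.48: the 5×10.5 cube contributes its full rectangle (area 52.50 mm²); the sphere at (10, -0.5) does not reach this height (|z−center|=17.020 > r=7.5); Merging all regions: only the 5×10.5 cube is present, so the union is just that shape — area = 52.50 mm². At z = 12: the 5×10.5 cube contributes its full rectangle (area 52.50 mm²); the sphere at (10, -0.5) does not reach this height (|z−center|=14.500 > r=7.5); Combining (union): only the 5×10.5 cube is present, so the union is just that shape — area = 52.50 mm². Checking containment: the cross-section at z = 12 is a subset of the cross-section at z = 9.48.

entirely on top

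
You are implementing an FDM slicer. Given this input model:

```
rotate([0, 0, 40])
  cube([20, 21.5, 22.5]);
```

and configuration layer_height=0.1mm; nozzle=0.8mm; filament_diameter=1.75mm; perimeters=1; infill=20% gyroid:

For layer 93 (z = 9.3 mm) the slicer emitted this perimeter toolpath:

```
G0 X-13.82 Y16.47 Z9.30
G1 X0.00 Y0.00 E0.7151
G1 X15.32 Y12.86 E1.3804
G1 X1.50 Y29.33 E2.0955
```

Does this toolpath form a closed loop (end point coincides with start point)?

Start point (G0): (-13.82, 16.47). End point (last G1): the path does not return to the start — open.

no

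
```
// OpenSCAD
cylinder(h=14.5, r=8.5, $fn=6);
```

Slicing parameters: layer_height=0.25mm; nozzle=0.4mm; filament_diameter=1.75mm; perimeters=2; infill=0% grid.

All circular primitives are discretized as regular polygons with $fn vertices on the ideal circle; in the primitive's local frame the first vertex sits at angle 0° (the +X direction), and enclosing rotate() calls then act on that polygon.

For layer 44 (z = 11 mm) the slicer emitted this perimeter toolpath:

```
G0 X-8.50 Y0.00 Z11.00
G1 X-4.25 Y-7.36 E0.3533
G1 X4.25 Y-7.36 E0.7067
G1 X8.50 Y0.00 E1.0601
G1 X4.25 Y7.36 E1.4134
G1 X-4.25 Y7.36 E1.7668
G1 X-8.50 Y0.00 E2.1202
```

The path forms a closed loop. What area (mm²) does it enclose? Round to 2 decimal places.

Apply the shoelace formula to the sequence of (X, Y) vertices; enclosed area = 187.68 mm².

187.68 mm²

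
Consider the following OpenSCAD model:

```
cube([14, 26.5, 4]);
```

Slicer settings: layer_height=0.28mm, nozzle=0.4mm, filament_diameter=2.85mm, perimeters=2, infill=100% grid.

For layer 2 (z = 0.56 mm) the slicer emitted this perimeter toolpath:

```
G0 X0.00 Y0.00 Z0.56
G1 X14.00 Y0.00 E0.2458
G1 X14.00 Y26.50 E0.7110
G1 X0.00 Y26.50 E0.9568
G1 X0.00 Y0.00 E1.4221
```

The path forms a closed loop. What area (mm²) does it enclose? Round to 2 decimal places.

371.00 mm²

Apply the shoelace formula to the sequence of (X, Y) vertices; enclosed area = 371.00 mm².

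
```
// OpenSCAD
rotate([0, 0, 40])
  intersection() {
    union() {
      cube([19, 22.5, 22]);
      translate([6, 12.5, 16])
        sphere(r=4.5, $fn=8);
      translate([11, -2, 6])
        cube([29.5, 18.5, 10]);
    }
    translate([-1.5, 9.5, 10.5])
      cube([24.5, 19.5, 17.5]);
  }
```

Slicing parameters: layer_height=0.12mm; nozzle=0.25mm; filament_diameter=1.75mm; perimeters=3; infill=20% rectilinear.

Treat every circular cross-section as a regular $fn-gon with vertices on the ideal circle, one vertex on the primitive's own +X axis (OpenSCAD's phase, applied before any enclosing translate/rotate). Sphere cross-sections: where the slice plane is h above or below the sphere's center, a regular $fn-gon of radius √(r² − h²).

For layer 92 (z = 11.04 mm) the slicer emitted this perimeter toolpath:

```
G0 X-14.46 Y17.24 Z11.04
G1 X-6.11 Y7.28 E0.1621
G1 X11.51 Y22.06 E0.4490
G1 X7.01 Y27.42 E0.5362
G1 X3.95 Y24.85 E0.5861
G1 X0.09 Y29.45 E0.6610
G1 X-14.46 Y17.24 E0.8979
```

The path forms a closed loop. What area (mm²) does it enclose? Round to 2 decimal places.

274.92 mm²

Apply the shoelace formula to the sequence of (X, Y) vertices; enclosed area = 274.92 mm².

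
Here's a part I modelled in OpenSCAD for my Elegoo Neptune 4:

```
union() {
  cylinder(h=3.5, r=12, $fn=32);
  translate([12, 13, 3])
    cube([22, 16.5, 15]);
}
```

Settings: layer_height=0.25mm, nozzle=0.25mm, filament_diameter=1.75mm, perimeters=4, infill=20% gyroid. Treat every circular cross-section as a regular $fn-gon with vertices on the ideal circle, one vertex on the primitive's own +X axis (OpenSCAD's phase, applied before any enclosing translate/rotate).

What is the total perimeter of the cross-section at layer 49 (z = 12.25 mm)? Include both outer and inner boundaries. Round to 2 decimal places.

At z = 12.25 mm: the cylinder is absent (z outside [0, 3.5]); the cube at (12, 13) is present — its section is the full 22×16.5 rectangle (perimeter 77.00 mm); Combining (union): only the 22×16.5 cube at (12, 13) is present, so the union is just that shape — boundary = 77.00 mm. Overall, the cross-section is a single solid region. Total boundary length (outer) = 77.00 mm.

77.00 mm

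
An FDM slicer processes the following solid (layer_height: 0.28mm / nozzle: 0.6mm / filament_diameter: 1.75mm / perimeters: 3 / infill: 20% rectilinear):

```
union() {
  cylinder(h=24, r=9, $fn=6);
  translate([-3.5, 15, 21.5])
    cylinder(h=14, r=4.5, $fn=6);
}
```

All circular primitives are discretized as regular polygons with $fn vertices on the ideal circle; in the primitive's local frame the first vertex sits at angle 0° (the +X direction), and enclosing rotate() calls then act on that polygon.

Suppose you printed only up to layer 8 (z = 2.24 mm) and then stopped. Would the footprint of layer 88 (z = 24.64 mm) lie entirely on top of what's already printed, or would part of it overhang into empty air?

Compare the two slices. At z = 2.24: the r=9 cylinder contributes a regular 6-gon of circumradius 9 (area = (6/2)·9.000²·sin(360°/6) = 210.44 mm²); the cylinder at (-3.5, 15) is absent (z outside [21.5, 35.5]); Taking the union: only the r=9 cylinder is present, so the union is just that shape — area = 210.44 mm². At z = 24.64: the cylinder is not intersected at this z (z outside [0, 24]); the r=4.5 cylinder at (-3.5, 15) gives a regular 6-gon of circumradius 4.5 (constant along its height) (area = (6/2)·4.500²·sin(360°/6) = 52.61 mm²); Taking the union: only the r=4.5 cylinder at (-3.5, 15) is present, so the union is just that shape — area = 52.61 mm². Checking containment: at z = 24.64 the cross-section extends beyond the z = 2.24 cross-section by about 52.61 mm².

part overhangs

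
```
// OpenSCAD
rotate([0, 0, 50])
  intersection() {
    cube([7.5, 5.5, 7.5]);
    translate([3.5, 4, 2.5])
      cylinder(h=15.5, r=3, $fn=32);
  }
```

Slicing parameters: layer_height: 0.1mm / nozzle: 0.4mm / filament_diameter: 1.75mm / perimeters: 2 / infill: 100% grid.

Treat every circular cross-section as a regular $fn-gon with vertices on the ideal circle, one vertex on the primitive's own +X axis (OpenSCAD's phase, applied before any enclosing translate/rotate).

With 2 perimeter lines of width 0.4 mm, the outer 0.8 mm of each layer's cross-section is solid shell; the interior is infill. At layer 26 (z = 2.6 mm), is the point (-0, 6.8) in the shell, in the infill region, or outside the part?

At z = 2.6 mm: the cube (footprint 7.5×5.5) is included at this height; the r=3 cylinder at (3.5, 4) gives a regular 32-gon of circumradius 3 (constant along its height); After intersecting: the r=3 cylinder at (3.5, 4) partially overlaps the 7.5×5.5 cube; clipping to the common part keeps 22.62 mm² — 1 connected region; (whole slice rotated 50° about Z — lengths, areas and connectivity unchanged). Overall, the cross-section is a single solid region. Undo the 50° rotation: the query point maps to (5.209, 4.371) in the un-rotated model frame. The nearest boundary edge runs (0.92, 5.50)→(6.08, 5.50); distance from the point to it = 1.13 mm. The point is inside the cross-section and 1.13 mm from the nearest boundary — more than the 0.8 mm shell width (2 × 0.4), so it's in the infill interior.

infill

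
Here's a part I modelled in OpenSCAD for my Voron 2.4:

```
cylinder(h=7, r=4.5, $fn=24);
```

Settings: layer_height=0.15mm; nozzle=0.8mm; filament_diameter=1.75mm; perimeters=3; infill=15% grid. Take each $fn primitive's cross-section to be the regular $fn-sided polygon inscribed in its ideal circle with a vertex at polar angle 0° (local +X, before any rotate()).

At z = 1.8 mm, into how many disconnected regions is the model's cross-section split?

At z = 1.8 mm: the r=4.5 cylinder contributes a regular 24-gon of circumradius 4.5. The result has 1 disconnected region.

1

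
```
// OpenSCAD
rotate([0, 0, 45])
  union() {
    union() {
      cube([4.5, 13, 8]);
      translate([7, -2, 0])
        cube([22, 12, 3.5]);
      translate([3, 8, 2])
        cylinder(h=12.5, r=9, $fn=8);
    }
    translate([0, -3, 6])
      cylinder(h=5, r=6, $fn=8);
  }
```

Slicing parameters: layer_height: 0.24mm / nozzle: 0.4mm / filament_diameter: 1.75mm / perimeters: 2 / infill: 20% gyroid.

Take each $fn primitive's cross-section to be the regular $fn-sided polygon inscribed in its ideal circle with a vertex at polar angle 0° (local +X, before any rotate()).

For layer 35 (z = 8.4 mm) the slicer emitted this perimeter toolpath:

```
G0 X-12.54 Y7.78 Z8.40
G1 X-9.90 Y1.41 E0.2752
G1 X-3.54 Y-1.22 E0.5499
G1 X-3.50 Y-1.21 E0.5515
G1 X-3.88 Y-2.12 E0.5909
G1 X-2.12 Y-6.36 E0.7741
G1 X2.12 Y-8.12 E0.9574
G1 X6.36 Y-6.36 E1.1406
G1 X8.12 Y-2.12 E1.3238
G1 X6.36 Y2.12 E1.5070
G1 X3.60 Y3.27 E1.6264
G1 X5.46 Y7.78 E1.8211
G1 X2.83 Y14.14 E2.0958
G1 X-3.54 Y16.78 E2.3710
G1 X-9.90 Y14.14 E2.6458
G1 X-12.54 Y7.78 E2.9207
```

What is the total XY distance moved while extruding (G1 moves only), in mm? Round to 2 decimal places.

73.18 mm

Sum the Euclidean lengths of each G1 segment: total = 73.18 mm.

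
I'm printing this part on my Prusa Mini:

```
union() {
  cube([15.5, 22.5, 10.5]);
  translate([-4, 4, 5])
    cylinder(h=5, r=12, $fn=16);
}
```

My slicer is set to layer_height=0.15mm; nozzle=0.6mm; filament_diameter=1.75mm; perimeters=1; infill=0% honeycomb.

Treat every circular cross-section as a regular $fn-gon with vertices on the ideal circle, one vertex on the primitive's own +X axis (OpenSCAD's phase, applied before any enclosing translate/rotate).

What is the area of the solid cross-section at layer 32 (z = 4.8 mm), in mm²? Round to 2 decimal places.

348.75 mm²

At z = 4.8 mm: the cube is present — its section is the full 15.5×22.5 rectangle (area 348.75 mm²); the cylinder at (-4, 4) is not intersected at this z (z outside [5, 10]); Merging all regions: only the 15.5×22.5 cube is present, so the union is just that shape — area = 348.75 mm². Overall, the cross-section is a single solid region. Net area = 348.75 mm².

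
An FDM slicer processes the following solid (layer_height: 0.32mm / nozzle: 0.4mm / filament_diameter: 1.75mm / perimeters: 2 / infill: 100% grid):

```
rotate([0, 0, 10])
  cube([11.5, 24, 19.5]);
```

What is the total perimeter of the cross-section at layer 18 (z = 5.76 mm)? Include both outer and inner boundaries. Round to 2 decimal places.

71.00 mm

At z = 5.76 mm: the cube is present — its section is the full 11.5×24 rectangle (perimeter 71.00 mm); (rotated 10° about Z; rotation is an isometry so areas/perimeters/island counts are preserved). Overall, the cross-section is a single solid region. Total boundary length (outer) = 71.00 mm.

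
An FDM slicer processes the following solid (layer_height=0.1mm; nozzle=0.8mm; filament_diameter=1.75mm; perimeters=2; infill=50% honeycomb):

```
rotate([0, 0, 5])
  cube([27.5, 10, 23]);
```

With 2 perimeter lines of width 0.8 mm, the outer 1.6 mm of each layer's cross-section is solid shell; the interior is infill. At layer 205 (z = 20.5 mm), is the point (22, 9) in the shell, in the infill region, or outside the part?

infill

At z = 20.5 mm: the cube (footprint 27.5×10) is included at this height; (whole slice rotated 5° about Z — lengths, areas and connectivity unchanged). Overall, the cross-section is a single solid region. Undo the 5° rotation: the query point maps to (22.701, 7.048) in the un-rotated model frame. The nearest boundary edge runs (27.50, 10.00)→(0.00, 10.00); distance from the point to it = 2.95 mm. The point is inside the cross-section and 2.95 mm from the nearest boundary — more than the 1.6 mm shell width (2 × 0.8), so it's in the infill interior.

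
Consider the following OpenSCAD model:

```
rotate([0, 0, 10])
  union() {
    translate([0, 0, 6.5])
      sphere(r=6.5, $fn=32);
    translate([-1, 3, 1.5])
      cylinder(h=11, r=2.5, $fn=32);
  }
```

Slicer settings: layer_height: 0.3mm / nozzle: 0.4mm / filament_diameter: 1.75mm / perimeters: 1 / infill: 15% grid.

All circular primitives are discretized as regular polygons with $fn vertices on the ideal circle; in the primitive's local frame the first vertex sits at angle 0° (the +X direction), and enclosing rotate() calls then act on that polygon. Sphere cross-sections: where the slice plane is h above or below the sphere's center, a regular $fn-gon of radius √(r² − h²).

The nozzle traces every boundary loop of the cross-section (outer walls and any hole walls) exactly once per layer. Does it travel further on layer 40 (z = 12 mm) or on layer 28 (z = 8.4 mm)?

layer 28 (z = 8.4 mm)

Layer 40 (z = 12): the sphere: section is a regular 32-gon, circumradius = √(r²−h²) = √(6.5²−5.5²) = 3.464 (perimeter = 2·32·3.464·sin(180°/32) = 21.73 mm); the cylinder at (-1, 3): section is a regular 32-gon, circumradius r=2.5 (perimeter = 2·32·2.500·sin(180°/32) = 15.68 mm); Combining (union): the regions partially overlap (shared area 9.61 mm²), so the edge portions inside another operand are dropped and the merged outline is re-measured after clipping — boundary = 25.64 mm; (rotated 10° about Z; rotation is an isometry so areas/perimeters/island counts are preserved). So its perimeter = 25.64 mm. Layer 28 (z = 8.4): the r=6.5 sphere contributes a regular 32-gon of circumradius √(6.5²−1.9²) = 6.216 (perimeter = 2·32·6.216·sin(180°/32) = 38.99 mm); the cylinder at (-1, 3): section is a regular 32-gon, circumradius r=2.5 (perimeter = 2·32·2.500·sin(180°/32) = 15.68 mm); Combining (union): the r=2.5 cylinder at (-1, 3) lies entirely inside the r=6.5 sphere, so the union is just the r=6.5 sphere — boundary = 38.99 mm; (rotated 10° about Z; rotation is an isometry so areas/perimeters/island counts are preserved). So its perimeter = 38.99 mm. Layer 28 is larger (38.99 vs 25.64 mm).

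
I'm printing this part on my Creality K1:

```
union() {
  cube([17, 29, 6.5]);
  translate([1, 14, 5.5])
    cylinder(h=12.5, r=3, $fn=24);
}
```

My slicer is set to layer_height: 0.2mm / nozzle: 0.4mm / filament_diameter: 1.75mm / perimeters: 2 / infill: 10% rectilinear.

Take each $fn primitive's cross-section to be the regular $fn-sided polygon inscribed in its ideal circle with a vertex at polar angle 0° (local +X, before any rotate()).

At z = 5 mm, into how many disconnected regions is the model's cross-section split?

At z = 5 mm: the 17×29 cube contributes its full rectangle; the cylinder at (1, 14) does not reach this height (z outside [5.5, 18]); Combining (union): only the 17×29 cube is present, so the union is just that shape — 1 connected region. The result has 1 disconnected region.

1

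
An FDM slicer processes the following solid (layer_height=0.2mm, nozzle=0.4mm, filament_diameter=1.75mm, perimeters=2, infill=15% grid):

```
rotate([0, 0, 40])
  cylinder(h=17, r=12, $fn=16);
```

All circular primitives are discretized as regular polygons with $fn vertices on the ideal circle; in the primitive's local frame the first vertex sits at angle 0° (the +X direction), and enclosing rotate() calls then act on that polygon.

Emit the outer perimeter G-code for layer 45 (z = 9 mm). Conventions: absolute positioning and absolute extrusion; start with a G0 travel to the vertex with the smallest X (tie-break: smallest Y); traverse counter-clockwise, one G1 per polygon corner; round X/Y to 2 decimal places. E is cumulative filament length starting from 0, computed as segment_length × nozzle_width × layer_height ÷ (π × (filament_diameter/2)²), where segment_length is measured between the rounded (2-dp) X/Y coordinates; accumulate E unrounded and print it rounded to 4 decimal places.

At z = 9 mm: the cylinder: section is a regular 16-gon, circumradius r=12; (rotated 40° about Z; rotation is an isometry so areas/perimeters/island counts are preserved). The outline is a single polygon with 16 vertices. Extrusion per mm of travel: 0.4 × 0.2 / (π × 0.875²) = 0.033260. Accumulating E over each segment gives final E = 2.4908.

G0 X-11.95 Y1.05 Z9.00
G1 X-11.44 Y-3.61 E0.1559
G1 X-9.19 Y-7.71 E0.3115
G1 X-5.54 Y-10.64 E0.4671
G1 X-1.05 Y-11.95 E0.6227
G1 X3.61 Y-11.44 E0.7786
G1 X7.71 Y-9.19 E0.9342
G1 X10.64 Y-5.54 E1.0899
G1 X11.95 Y-1.05 E1.2454
G1 X11.44 Y3.61 E1.4013
G1 X9.19 Y7.71 E1.5569
G1 X5.54 Y10.64 E1.7126
G1 X1.05 Y11.95 E1.8681
G1 X-3.61 Y11.44 E2.0240
G1 X-7.71 Y9.19 E2.1796
G1 X-10.64 Y5.54 E2.3353
G1 X-11.95 Y1.05 E2.4908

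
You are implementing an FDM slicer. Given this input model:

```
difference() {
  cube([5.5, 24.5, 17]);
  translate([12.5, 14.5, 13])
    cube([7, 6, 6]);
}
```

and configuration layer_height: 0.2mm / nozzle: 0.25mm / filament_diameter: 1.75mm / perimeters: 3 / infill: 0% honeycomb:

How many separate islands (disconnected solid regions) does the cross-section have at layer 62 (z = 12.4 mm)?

1

At z = 12.4 mm: the cube is present — its section is the full 5.5×24.5 rectangle; the cube at (12.5, 14.5) does not reach this height (z outside [13, 19]); Taking the first minus the rest: none of the subtracted shapes is present at this height, so the 5.5×24.5 cube is unchanged — 1 connected region. Overall, the cross-section is a single solid region. Island count = 1.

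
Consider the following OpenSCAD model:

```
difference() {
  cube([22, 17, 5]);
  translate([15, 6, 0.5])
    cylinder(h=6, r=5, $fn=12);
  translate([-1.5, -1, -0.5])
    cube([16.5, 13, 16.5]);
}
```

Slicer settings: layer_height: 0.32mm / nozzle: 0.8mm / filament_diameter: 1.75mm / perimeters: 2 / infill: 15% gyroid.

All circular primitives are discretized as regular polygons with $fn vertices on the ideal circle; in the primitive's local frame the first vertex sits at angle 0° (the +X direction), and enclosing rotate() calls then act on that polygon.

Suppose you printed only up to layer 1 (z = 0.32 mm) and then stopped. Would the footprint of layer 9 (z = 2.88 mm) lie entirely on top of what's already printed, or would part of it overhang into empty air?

entirely on top

Compare the two slices. At z = 0.32: the 22×17 cube contributes its full rectangle (area 374.00 mm²); the cylinder at (15, 6) does not reach this height (z outside [0.5, 6.5]); the cube at (-1.5, -1) (footprint 16.5×13) is included at this height (area 214.50 mm²); Taking the first minus the rest: starting from the 22×17 cube (374.00 mm²), the 16.5×13 cube at (-1.5, -1) partially overlaps it — only the 180.00 mm² overlap (of its 214.50 mm²) is removed, clipping the outline — area = 194.00 mm². At z = 2.88: the cube (footprint 22×17) is included at this height (area 374.00 mm²); the r=5 cylinder at (15, 6) contributes a regular 12-gon of circumradius 5 (area = (12/2)·5.000²·sin(360°/12) = 75.00 mm²); the cube at (-1.5, -1) (footprint 16.5×13) is included at this height (area 214.50 mm²); After the difference (first − rest): starting from the 22×17 cube (374.00 mm²), the r=5 cylinder at (15, 6) lies wholly inside it (removes its full 75.00 mm² and its 31.06 mm outline becomes a hole wall); the 16.5×13 cube at (-1.5, -1) partially overlaps it — only the 142.50 mm² overlap (of its 214.50 mm²) is removed, clipping the outline — area = 156.50 mm². Checking containment: the cross-section at z = 2.88 is a subset of the cross-section at z = 0.32.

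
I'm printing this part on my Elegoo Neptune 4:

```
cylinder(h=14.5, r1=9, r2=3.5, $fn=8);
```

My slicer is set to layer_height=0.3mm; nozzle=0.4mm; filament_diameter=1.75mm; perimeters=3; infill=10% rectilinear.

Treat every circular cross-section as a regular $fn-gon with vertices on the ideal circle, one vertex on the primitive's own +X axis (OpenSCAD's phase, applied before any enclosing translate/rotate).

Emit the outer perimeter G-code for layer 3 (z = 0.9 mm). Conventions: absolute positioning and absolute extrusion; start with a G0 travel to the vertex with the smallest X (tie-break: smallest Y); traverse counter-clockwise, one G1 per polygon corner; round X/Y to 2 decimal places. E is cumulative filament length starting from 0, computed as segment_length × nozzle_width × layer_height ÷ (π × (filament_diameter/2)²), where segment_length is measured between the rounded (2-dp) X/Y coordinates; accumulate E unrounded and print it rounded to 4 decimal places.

G0 X-8.66 Y0.00 Z0.90
G1 X-6.12 Y-6.12 E0.3306
G1 X0.00 Y-8.66 E0.6612
G1 X6.12 Y-6.12 E0.9917
G1 X8.66 Y0.00 E1.3223
G1 X6.12 Y6.12 E1.6529
G1 X0.00 Y8.66 E1.9835
G1 X-6.12 Y6.12 E2.3141
G1 X-8.66 Y0.00 E2.6446

At z = 0.9 mm: the cone contributes a regular 8-gon of circumradius 8.659 (interpolated between r1=9 and r2=3.5 at t=0.062). The outline is a single polygon with 8 vertices. Extrusion per mm of travel: 0.4 × 0.3 / (π × 0.875²) = 0.049890. Accumulating E over each segment gives final E = 2.6446.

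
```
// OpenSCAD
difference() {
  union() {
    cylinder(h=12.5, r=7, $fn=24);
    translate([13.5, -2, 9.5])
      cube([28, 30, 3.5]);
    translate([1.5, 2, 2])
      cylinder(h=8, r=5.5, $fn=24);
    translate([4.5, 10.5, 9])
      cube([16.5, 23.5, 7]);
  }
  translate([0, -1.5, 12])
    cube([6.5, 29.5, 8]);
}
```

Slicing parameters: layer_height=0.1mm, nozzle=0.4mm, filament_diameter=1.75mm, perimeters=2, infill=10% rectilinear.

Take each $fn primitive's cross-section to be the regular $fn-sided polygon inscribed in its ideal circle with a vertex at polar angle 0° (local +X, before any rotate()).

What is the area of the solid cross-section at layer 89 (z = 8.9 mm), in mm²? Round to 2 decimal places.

159.74 mm²

At z = 8.9 mm: the r=7 cylinder gives a regular 24-gon of circumradius 7 (constant along its height) (area = (24/2)·7.000²·sin(360°/24) = 152.19 mm²); the cube at (13.5, -2) is not intersected at this z (z outside [9.5, 13]); the r=5.5 cylinder at (1.5, 2) gives a regular 24-gon of circumradius 5.5 (constant along its height) (area = (24/2)·5.500²·sin(360°/24) = 93.95 mm²); the cube at (4.5, 10.5) is absent (z outside [9, 16]); Taking the union: the regions partially overlap — summed areas 246.14 mm² minus the doubly-counted overlap 86.40 mm² gives 159.74 mm² — area = 159.74 mm²; the cube at (0, -1.5) is absent (z outside [12, 20]); Subtracting the remaining from the first: none of the subtracted shapes is present at this height, so the result so far is unchanged — area = 159.74 mm². Overall, the cross-section is a single solid region. Net area = 159.74 mm².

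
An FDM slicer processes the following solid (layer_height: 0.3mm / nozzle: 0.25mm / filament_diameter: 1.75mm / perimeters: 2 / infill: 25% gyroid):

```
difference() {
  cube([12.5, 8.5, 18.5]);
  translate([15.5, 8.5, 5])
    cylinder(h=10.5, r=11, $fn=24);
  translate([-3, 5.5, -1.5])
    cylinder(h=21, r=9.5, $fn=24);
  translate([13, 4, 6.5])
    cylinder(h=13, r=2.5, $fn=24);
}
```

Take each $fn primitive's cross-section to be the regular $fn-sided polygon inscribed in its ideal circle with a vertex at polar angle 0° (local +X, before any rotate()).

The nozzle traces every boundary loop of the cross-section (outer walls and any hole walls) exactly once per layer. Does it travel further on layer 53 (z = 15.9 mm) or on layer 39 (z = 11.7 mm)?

Layer 53 (z = 15.9): the cube is present — its section is the full 12.5×8.5 rectangle (perimeter 42.00 mm); the cylinder at (15.5, 8.5) is not intersected at this z (z outside [5, 15.5]); the r=9.5 cylinder at (-3, 5.5) gives a regular 24-gon of circumradius 9.5 (constant along its height) (perimeter = 2·24·9.500·sin(180°/24) = 59.52 mm); the r=2.5 cylinder at (13, 4) gives a regular 24-gon of circumradius 2.5 (constant along its height) (perimeter = 2·24·2.500·sin(180°/24) = 15.66 mm); Subtracting the remaining from the first: starting from the 12.5×8.5 cube, the r=9.5 cylinder at (-3, 5.5) partially overlaps it — only the 51.22 mm² overlap (of its 280.30 mm²) is removed, clipping the outline; the r=2.5 cylinder at (13, 4) partially overlaps it — only the 7.24 mm² overlap (of its 19.41 mm²) is removed, clipping the outline — boundary = 33.82 mm. So its perimeter = 33.82 mm. Layer 39 (z = 11.7): the cube (footprint 12.5×8.5) is included at this height (perimeter 42.00 mm); the cylinder at (15.5, 8.5): section is a regular 24-gon, circumradius r=11 (perimeter = 2·24·11.000·sin(180°/24) = 68.92 mm); the cylinder at (-3, 5.5): section is a regular 24-gon, circumradius r=9.5 (perimeter = 2·24·9.500·sin(180°/24) = 59.52 mm); the cylinder at (13, 4): section is a regular 24-gon, circumradius r=2.5 (perimeter = 2·24·2.500·sin(180°/24) = 15.66 mm); Subtracting the remaining from the first: starting from the 12.5×8.5 cube, the r=11 cylinder at (15.5, 8.5) partially overlaps it — only the 57.00 mm² overlap (of its 375.81 mm²) is removed, clipping the outline; the r=9.5 cylinder at (-3, 5.5) partially overlaps it — only the 44.24 mm² overlap (of its 280.30 mm²) is removed, clipping the outline; the r=2.5 cylinder at (13, 4) misses the remaining region (no effect) — boundary = 11.08 mm. So its perimeter = 11.08 mm. Layer 53 is larger (33.82 vs 11.08 mm).

layer 53 (z = 15.9 mm)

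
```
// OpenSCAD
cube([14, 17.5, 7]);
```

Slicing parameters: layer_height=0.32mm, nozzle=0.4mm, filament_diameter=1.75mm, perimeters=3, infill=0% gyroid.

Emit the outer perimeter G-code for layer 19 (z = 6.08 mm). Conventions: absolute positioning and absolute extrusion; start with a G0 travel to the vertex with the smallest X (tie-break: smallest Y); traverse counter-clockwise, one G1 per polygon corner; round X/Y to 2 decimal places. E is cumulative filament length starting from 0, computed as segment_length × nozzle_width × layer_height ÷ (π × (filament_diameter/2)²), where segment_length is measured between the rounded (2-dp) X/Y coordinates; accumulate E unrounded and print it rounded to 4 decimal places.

At z = 6.08 mm: the 14×17.5 cube contributes its full rectangle. The outline is a single polygon with 4 vertices. Extrusion per mm of travel: 0.4 × 0.32 / (π × 0.875²) = 0.053216. Accumulating E over each segment gives final E = 3.3526.

G0 X0.00 Y0.00 Z6.08
G1 X14.00 Y0.00 E0.7450
G1 X14.00 Y17.50 E1.6763
G1 X0.00 Y17.50 E2.4213
G1 X0.00 Y0.00 E3.3526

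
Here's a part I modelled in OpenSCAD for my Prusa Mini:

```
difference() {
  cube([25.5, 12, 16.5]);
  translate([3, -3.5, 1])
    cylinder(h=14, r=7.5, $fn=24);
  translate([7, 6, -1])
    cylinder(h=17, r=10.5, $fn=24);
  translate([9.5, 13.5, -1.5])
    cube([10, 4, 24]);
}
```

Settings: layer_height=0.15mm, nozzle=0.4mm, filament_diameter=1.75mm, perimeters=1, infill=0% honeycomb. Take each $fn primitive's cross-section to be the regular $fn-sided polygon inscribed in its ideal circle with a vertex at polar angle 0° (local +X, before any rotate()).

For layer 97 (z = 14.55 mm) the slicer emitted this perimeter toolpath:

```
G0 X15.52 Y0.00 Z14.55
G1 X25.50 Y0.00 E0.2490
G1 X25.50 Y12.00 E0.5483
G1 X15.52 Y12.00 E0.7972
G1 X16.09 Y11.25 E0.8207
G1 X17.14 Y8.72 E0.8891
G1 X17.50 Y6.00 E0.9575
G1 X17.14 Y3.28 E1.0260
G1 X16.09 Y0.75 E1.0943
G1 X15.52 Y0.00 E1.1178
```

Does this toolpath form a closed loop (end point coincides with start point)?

Start point (G0): (15.52, 0.00). End point (last G1): the path returns to the start — closed.

yes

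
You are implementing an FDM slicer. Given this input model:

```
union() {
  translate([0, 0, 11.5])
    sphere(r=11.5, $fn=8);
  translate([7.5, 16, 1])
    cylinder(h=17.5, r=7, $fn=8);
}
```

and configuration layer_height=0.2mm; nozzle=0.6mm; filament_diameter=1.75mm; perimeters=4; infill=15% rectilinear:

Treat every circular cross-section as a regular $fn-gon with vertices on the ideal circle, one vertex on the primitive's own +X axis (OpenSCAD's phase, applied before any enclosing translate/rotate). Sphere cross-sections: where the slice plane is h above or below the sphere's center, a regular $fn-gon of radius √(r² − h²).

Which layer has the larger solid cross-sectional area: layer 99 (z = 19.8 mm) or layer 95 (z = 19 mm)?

layer 95 (z = 19 mm)

Layer 99 (z = 19.8): the sphere: section is a regular 8-gon, circumradius = √(r²−h²) = √(11.5²−8.3²) = 7.960 (area = (8/2)·7.960²·sin(360°/8) = 179.21 mm²); the cylinder at (7.5, 16) is absent (z outside [1, 18.5]); Merging all regions: only the r=11.5 sphere is present, so the union is just that shape — area = 179.21 mm². So its area = 179.21 mm². Layer 95 (z = 19): the sphere: section is a regular 8-gon, circumradius = √(r²−h²) = √(11.5²−7.5²) = 8.718 (area = (8/2)·8.718²·sin(360°/8) = 214.96 mm²); the cylinder at (7.5, 16) is not intersected at this z (z outside [1, 18.5]); Combining (union): only the r=11.5 sphere is present, so the union is just that shape — area = 214.96 mm². So its area = 214.96 mm². Layer 95 is larger (214.96 vs 179.21 mm²).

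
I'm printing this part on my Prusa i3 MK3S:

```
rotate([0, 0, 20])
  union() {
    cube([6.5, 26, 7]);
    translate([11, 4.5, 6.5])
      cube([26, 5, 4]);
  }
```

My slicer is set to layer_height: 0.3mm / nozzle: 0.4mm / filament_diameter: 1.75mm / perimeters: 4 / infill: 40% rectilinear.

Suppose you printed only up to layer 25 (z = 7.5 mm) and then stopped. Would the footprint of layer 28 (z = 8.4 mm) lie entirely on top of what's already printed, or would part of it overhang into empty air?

Compare the two slices. At z = 7.5: the cube is absent (z outside [0, 7]); the 26×5 cube at (11, 4.5) contributes its full rectangle (area 130.00 mm²); Merging all regions: only the 26×5 cube at (11, 4.5) is present, so the union is just that shape — area = 130.00 mm²; (whole slice rotated 20° about Z — lengths, areas and connectivity unchanged). At z = 8.4: the cube is not intersected at this z (z outside [0, 7]); the 26×5 cube at (11, 4.5) contributes its full rectangle (area 130.00 mm²); Taking the union: only the 26×5 cube at (11, 4.5) is present, so the union is just that shape — area = 130.00 mm²; (whole slice rotated 20° about Z — lengths, areas and connectivity unchanged). Checking containment: the cross-section at z = 8.4 is a subset of the cross-section at z = 7.5.

entirely on top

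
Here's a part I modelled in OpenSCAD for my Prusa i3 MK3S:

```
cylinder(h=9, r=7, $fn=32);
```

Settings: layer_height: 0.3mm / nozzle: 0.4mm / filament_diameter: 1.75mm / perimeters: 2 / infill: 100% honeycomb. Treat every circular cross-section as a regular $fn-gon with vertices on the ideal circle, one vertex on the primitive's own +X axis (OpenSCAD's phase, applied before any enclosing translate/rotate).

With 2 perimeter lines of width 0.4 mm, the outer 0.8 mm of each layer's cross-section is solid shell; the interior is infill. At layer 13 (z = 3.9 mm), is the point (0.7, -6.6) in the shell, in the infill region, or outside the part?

shell

At z = 3.9 mm: the cylinder: section is a regular 32-gon, circumradius r=7. Overall, the cross-section is a single solid region. The nearest boundary edge runs (-0.00, -7.00)→(1.37, -6.87); distance from the point to it = 0.33 mm. The point is inside the cross-section, 0.33 mm from the nearest boundary — within the 0.8 mm shell band (2 × 0.4).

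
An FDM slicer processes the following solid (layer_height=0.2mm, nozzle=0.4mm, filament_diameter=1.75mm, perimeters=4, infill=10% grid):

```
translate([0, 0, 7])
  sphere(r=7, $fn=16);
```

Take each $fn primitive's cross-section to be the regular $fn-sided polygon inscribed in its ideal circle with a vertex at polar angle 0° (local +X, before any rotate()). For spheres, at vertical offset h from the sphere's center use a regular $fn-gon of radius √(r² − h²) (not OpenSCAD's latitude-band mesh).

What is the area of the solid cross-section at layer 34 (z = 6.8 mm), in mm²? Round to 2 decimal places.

At z = 6.8 mm: the sphere: section is a regular 16-gon, circumradius = √(r²−h²) = √(7²−0.2²) = 6.997 (area = (16/2)·6.997²·sin(360°/16) = 149.89 mm²). Overall, the cross-section is a single solid region. Net area = 149.89 mm².

149.89 mm²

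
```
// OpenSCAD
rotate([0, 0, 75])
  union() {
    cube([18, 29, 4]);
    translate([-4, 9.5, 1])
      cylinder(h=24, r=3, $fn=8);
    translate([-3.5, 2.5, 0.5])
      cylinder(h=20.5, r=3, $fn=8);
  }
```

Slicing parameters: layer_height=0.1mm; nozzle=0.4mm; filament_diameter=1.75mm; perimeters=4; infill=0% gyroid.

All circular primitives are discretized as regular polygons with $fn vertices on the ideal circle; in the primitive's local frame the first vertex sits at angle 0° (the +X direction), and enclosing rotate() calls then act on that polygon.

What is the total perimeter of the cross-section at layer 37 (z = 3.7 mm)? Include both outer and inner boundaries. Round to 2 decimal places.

At z = 3.7 mm: the cube (footprint 18×29) is included at this height (perimeter 94.00 mm); the r=3 cylinder at (-4, 9.5) gives a regular 8-gon of circumradius 3 (constant along its height) (perimeter = 2·8·3.000·sin(180°/8) = 18.37 mm); the r=3 cylinder at (-3.5, 2.5) gives a regular 8-gon of circumradius 3 (constant along its height) (perimeter = 2·8·3.000·sin(180°/8) = 18.37 mm); Taking the union: the 3 present regions are separate (no shared area or edge), so areas and boundary lengths simply add and each stays a separate island — boundary = 130.74 mm; (rotated 75° about Z; rotation is an isometry so areas/perimeters/island counts are preserved). Overall, the cross-section has 3 separate islands. Total boundary length (outer) = 130.74 mm.

130.74 mm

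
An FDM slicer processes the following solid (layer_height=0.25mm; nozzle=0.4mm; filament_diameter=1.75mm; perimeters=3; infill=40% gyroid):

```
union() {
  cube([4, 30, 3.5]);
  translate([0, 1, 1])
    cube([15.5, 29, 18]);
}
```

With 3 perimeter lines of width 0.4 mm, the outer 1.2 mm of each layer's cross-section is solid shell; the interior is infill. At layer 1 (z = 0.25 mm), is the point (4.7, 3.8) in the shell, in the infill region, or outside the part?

At z = 0.25 mm: the cube is present — its section is the full 4×30 rectangle; the cube at (0, 1) is not intersected at this z (z outside [1, 19]); Merging all regions: only the 4×30 cube is present, so the union is just that shape — 1 connected region. Overall, the cross-section is a single solid region. The nearest boundary edge runs (4.00, 0.00)→(4.00, 30.00); distance from the point to it = 0.70 mm. The point is not inside any of the regions above, so it lies outside the cross-section (0.70 mm from the nearest boundary).

outside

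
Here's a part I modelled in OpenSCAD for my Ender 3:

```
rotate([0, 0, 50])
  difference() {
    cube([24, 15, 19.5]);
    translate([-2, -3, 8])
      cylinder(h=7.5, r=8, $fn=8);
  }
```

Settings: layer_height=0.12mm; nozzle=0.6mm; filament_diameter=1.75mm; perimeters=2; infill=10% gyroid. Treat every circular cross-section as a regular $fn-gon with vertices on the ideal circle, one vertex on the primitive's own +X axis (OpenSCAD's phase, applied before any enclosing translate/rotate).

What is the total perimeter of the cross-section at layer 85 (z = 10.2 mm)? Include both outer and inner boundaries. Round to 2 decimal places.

75.90 mm

At z = 10.2 mm: the cube is present — its section is the full 24×15 rectangle (perimeter 78.00 mm); the r=8 cylinder at (-2, -3) contributes a regular 8-gon of circumradius 8 (perimeter = 2·8·8.000·sin(180°/8) = 48.98 mm); Subtracting the remaining from the first: starting from the 24×15 cube, the r=8 cylinder at (-2, -3) partially overlaps it — only the 13.95 mm² overlap (of its 181.02 mm²) is removed, clipping the outline — boundary = 75.90 mm; (rotated 50° about Z; rotation is an isometry so areas/perimeters/island counts are preserved). Overall, the cross-section is a single solid region. Total boundary length (outer) = 75.90 mm.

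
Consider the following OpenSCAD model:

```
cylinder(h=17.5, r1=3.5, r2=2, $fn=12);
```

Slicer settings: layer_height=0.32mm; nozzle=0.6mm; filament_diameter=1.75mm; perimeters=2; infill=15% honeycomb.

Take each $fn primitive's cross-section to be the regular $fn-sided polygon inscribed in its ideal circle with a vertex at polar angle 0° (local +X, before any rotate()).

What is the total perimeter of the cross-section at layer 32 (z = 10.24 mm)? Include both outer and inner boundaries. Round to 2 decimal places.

At z = 10.24 mm: the cone: at t=0.585 of its height the radius interpolates to r₁+(r₂−r₁)t = 2.622, giving a regular 12-gon of that circumradius (perimeter = 2·12·2.622·sin(180°/12) = 16.29 mm). Overall, the cross-section is a single solid region. Total boundary length (outer) = 16.29 mm.

16.29 mm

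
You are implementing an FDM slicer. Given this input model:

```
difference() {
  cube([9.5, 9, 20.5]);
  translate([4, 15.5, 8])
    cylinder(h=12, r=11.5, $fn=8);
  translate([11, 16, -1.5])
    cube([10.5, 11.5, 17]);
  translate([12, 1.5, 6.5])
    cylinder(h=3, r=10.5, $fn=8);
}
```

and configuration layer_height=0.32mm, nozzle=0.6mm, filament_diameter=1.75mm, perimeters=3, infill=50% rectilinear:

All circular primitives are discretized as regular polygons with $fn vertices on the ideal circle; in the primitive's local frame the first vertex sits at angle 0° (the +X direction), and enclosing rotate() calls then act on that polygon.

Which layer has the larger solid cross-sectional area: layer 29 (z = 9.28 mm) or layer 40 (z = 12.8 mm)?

layer 40 (z = 12.8 mm)

Layer 29 (z = 9.28): the 9.5×9 cube contributes its full rectangle (area 85.50 mm²); the r=11.5 cylinder at (4, 15.5) contributes a regular 8-gon of circumradius 11.5 (area = (8/2)·11.500²·sin(360°/8) = 374.06 mm²); the 10.5×11.5 cube at (11, 16) contributes its full rectangle (area 120.75 mm²); the cylinder at (12, 1.5): section is a regular 8-gon, circumradius r=10.5 (area = (8/2)·10.500²·sin(360°/8) = 311.83 mm²); Taking the first minus the rest: starting from the 9.5×9 cube (85.50 mm²), the r=11.5 cylinder at (4, 15.5) partially overlaps it — only the 37.92 mm² overlap (of its 374.06 mm²) is removed, clipping the outline; the 10.5×11.5 cube at (11, 16) misses the remaining region (no effect); the r=10.5 cylinder at (12, 1.5) partially overlaps it — only the 36.88 mm² overlap (of its 311.83 mm²) is removed, clipping the outline — area = 10.69 mm². So its area = 10.69 mm². Layer 40 (z = 12.8): the cube is present — its section is the full 9.5×9 rectangle (area 85.50 mm²); the cylinder at (4, 15.5): section is a regular 8-gon, circumradius r=11.5 (area = (8/2)·11.500²·sin(360°/8) = 374.06 mm²); the 10.5×11.5 cube at (11, 16) contributes its full rectangle (area 120.75 mm²); the cylinder at (12, 1.5) is absent (z outside [6.5, 9.5]); After the difference (first − rest): starting from the 9.5×9 cube (85.50 mm²), the r=11.5 cylinder at (4, 15.5) partially overlaps it — only the 37.92 mm² overlap (of its 374.06 mm²) is removed, clipping the outline; the 10.5×11.5 cube at (11, 16) misses the remaining region (no effect) — area = 47.58 mm². So its area = 47.58 mm². Layer 40 is larger (47.58 vs 10.69 mm²).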